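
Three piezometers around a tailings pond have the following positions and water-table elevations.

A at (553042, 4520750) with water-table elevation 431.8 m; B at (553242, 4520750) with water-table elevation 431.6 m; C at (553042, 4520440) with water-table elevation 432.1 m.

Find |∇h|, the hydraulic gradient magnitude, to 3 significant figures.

0.00139

∂h/∂x = (431.6 − 431.8) / (553242 − 553042) = -0.0010000
∂h/∂y = (432.1 − 431.8) / (4520440 − 4520750) = -0.0009677
|∇h| = √(-0.0010000² + -0.0009677²) = 0.001392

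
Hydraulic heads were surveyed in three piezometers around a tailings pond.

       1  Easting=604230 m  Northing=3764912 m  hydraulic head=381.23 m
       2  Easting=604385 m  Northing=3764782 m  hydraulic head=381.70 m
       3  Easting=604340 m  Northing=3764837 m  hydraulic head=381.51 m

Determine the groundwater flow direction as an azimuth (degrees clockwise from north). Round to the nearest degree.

Taking 1 as reference: 2−1 = (155, -130, +0.47); 3−1 = (110, -75, +0.28).
Solve a·Δx + b·Δy = Δh: det = 155·(-75) − 110·(-130) = 2675.
∂h/∂x = [(+0.47)·(-75) − (+0.28)·(-130)] / 2675 = +0.0004299
∂h/∂y = [155·(+0.28) − 110·(+0.47)] / 2675 = -0.003103
Flow direction (−∇h) has components (-0.0004299 E, +0.003103 N).
Azimuth = atan2(E, N) = atan2(-0.0004299, +0.003103) = 352.1° ≈ 352°.

352°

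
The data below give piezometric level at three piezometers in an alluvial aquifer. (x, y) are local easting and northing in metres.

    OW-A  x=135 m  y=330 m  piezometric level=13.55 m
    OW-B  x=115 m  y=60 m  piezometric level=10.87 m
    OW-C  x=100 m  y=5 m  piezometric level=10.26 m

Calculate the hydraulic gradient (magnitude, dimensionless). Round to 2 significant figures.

0.011

Differences from OW-A: to OW-B (Δx, Δy, Δh) = (-20, -270, -2.68); to OW-C = (-35, -325, -3.29).
Determinant of the coordinate differences = (-20)·(-325) − (-35)·(-270) = -2950.
∂h/∂x = [(-2.68)·(-325) − (-3.29)·(-270)] / -2950 = +0.005864
∂h/∂y = [(-20)·(-3.29) − (-35)·(-2.68)] / -2950 = +0.009492
|∇h| = √(0.005864² + 0.009492²) = 0.01116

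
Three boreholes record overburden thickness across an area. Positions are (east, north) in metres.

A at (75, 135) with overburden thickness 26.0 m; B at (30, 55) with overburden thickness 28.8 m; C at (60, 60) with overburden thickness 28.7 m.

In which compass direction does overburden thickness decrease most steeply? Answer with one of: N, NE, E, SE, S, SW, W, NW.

Three-point gradient (reference A): Δ to B = (-45, -80, +2.8), Δ to C = (-15, -75, +2.7).
∂d/∂x = +0.002759, ∂d/∂y = -0.03655 (det = 2175).
Steepest decrease is along −∇f = (-0.002759 E, +0.03655 N) → north.

N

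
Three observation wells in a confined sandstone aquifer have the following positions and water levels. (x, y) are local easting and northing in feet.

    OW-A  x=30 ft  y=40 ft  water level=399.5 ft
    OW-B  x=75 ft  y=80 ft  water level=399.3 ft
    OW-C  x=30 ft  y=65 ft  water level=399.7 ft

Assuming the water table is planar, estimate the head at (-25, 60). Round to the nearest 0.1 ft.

With h = a·x + b·y + c and OW-A as origin, the differences give:
  45·a + 40·b = -0.2
  0·a + 25·b = +0.2
Eliminate b (×25 and ×40, subtract): 1125·a = -13.00 → a = ∂h/∂x = -0.01156
Back-substitute: b = ∂h/∂y = +0.008000.
h(-25, 60) = 399.5 + (-0.01156)·(-55) + (+0.008000)·(20) = 399.5 +0.636 +0.160 = 400.296 ft.

400.3 ft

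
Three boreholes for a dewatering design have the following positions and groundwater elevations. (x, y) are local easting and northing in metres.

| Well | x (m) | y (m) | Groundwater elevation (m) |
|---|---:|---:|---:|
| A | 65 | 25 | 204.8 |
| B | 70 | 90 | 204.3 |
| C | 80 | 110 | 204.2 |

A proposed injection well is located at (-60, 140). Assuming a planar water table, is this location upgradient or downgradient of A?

downgradient

Differences from A: to B (Δx, Δy, Δh) = (5, 65, -0.5); to C = (15, 85, -0.6).
Solve a·Δx + b·Δy = Δh: det = 5·85 − 15·65 = -550.
∂h/∂x = [(-0.5)·85 − (-0.6)·65] / -550 = +0.006364
∂h/∂y = [5·(-0.6) − 15·(-0.5)] / -550 = -0.008182
Head at (-60, 140) = 204.8 + (+0.006364)·(-125) + (-0.008182)·(115) = 203.06 m.
That is lower than the 204.8 m at A, so the point is downgradient.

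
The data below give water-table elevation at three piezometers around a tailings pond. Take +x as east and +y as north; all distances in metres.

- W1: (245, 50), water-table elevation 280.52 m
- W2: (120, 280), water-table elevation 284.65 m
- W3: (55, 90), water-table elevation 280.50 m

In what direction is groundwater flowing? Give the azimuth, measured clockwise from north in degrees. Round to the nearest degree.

192°

With h = a·x + b·y + c and W1 as origin, the differences give:
  (-125)·a + 230·b = +4.13
  (-190)·a + 40·b = -0.02
Eliminate b (×40 and ×230, subtract): 38700·a = 169.800 → a = ∂h/∂x = +0.004388
Back-substitute: b = ∂h/∂y = +0.02034.
Flow direction (−∇h) has components (-0.004388 E, -0.02034 N).
Azimuth = atan2(E, N) = atan2(-0.004388, -0.02034) = 192.2° ≈ 192°.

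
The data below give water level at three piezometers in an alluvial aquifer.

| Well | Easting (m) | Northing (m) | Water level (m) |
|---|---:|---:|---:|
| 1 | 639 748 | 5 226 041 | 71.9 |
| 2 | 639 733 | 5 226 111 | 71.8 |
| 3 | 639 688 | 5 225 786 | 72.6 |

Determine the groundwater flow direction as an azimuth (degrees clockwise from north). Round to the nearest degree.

Taking 1 as reference: 2−1 = (-15, 70, -0.1); 3−1 = (-60, -255, +0.7).
Determinant of the coordinate differences = (-15)·(-255) − (-60)·70 = 8025.
∂h/∂x = [(-0.1)·(-255) − (+0.7)·70] / 8025 = -0.002928
∂h/∂y = [(-15)·(+0.7) − (-60)·(-0.1)] / 8025 = -0.002056
Flow direction (−∇h) has components (+0.002928 E, +0.002056 N).
Azimuth = atan2(E, N) = atan2(+0.002928, +0.002056) = 54.9° ≈ 055°.

055°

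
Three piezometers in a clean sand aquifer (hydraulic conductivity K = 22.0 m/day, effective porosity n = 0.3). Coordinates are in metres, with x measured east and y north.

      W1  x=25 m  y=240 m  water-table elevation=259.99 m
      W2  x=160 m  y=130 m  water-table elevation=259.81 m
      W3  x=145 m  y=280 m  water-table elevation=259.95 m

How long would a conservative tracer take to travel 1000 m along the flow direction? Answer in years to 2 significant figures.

Taking W1 as reference: W2−W1 = (135, -110, -0.18); W3−W1 = (120, 40, -0.04).
Determinant of the coordinate differences = 135·40 − 120·(-110) = 18600.
∂h/∂x = [(-0.18)·40 − (-0.04)·(-110)] / 18600 = -0.0006237
∂h/∂y = [135·(-0.04) − 120·(-0.18)] / 18600 = +0.0008710
|∇h| = √(-0.0006237² + 0.0008710²) = 0.001071
Seepage velocity v = K·i/n = 22.0 × 0.001071 / 0.3 = 0.07854 m/day.
t = 1000 / 0.07854 = 1.273e+04 days = 34.9 years.

35 years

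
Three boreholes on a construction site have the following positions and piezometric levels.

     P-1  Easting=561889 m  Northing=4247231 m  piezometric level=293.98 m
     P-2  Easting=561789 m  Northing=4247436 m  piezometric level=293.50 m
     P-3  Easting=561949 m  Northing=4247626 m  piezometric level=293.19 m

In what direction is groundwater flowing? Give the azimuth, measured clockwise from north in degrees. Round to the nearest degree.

With h = a·x + b·y + c and P-1 as origin, the differences give:
  (-100)·a + 205·b = -0.48
  60·a + 395·b = -0.79
Eliminate b (×395 and ×205, subtract): -51800·a = -27.650 → a = ∂h/∂x = +0.0005338
Back-substitute: b = ∂h/∂y = -0.002081.
Flow direction (−∇h) has components (-0.0005338 E, +0.002081 N).
Azimuth = atan2(E, N) = atan2(-0.0005338, +0.002081) = 345.6° ≈ 346°.

346°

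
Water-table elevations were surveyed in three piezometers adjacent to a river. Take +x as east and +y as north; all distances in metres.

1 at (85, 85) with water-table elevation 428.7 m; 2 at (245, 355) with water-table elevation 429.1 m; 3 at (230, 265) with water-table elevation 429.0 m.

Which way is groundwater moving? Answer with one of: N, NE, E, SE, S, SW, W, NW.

With h = a·x + b·y + c and 1 as origin, the differences give:
  160·a + 270·b = +0.4
  145·a + 180·b = +0.3
Eliminate b (×180 and ×270, subtract): -10350·a = -9.00 → a = ∂h/∂x = +0.0008696
Back-substitute: b = ∂h/∂y = +0.0009662.
Flow = −∇h = (-0.0008696 east, -0.0009662 north), which points southwest.

SW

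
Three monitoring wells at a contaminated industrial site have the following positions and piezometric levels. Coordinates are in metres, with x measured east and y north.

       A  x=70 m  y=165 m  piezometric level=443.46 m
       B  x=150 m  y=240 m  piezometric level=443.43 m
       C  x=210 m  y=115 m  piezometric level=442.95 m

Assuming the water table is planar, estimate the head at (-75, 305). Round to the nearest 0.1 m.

444.2 m

With h = a·x + b·y + c and A as origin, the differences give:
  80·a + 75·b = -0.03
  140·a + (-50)·b = -0.51
Eliminate b (×(-50) and ×75, subtract): -14500·a = 39.750 → a = ∂h/∂x = -0.002741
Back-substitute: b = ∂h/∂y = +0.002524.
h(-75, 305) = 443.46 + (-0.002741)·(-145) + (+0.002524)·(140) = 443.46 +0.397 +0.353 = 444.211 m.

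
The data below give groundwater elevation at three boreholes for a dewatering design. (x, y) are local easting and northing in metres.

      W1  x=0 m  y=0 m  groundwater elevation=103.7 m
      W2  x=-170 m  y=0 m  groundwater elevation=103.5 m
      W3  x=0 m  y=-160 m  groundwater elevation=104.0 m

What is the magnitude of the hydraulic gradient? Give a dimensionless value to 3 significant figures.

0.00221

∂h/∂x = (103.5 − 103.7) / (-170 − 0) = +0.001176
∂h/∂y = (104.0 − 103.7) / (-160 − 0) = -0.001875
|∇h| = √(0.001176² + -0.001875²) = 0.002213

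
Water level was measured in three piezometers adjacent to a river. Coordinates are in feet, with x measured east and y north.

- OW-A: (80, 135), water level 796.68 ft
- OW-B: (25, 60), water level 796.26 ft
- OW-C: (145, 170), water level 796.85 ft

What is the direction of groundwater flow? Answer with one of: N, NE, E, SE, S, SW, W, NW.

Taking OW-A as reference: OW-B−OW-A = (-55, -75, -0.42); OW-C−OW-A = (65, 35, +0.17).
Determinant of the coordinate differences = (-55)·35 − 65·(-75) = 2950.
∂h/∂x = [(-0.42)·35 − (+0.17)·(-75)] / 2950 = -0.0006610
∂h/∂y = [(-55)·(+0.17) − 65·(-0.42)] / 2950 = +0.006085
Flow = −∇h = (+0.0006610 east, -0.006085 north), which points south.

S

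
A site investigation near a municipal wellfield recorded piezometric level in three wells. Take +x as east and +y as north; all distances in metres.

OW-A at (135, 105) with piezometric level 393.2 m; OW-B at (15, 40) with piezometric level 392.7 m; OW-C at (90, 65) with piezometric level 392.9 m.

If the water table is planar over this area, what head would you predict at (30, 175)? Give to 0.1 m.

Differences from OW-A: to OW-B (Δx, Δy, Δh) = (-120, -65, -0.5); to OW-C = (-45, -40, -0.3).
Determinant of the coordinate differences = (-120)·(-40) − (-45)·(-65) = 1875.
∂h/∂x = [(-0.5)·(-40) − (-0.3)·(-65)] / 1875 = +0.0002667
∂h/∂y = [(-120)·(-0.3) − (-45)·(-0.5)] / 1875 = +0.007200
h(30, 175) = 393.2 + (+0.0002667)·(-105) + (+0.007200)·(70) = 393.2 -0.028 +0.504 = 393.676 m.

393.7 m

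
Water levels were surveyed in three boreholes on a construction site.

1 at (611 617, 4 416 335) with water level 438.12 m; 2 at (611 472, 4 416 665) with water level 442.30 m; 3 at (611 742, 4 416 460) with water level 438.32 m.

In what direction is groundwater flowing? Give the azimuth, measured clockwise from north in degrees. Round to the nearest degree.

Taking 1 as reference: 2−1 = (-145, 330, +4.18); 3−1 = (125, 125, +0.20).
Determinant of the coordinate differences = (-145)·125 − 125·330 = -59375.
∂h/∂x = [(+4.18)·125 − (+0.20)·330] / -59375 = -0.007688
∂h/∂y = [(-145)·(+0.20) − 125·(+4.18)] / -59375 = +0.009288
Flow direction (−∇h) has components (+0.007688 E, -0.009288 N).
Azimuth = atan2(E, N) = atan2(+0.007688, -0.009288) = 140.4° ≈ 140°.

140°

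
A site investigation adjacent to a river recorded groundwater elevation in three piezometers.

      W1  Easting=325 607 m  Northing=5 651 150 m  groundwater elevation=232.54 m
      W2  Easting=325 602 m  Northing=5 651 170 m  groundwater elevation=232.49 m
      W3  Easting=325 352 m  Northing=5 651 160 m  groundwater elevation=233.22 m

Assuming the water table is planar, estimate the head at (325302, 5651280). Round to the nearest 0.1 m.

233.0 m

With h = a·x + b·y + c and W1 as origin, the differences give:
  (-5)·a + 20·b = -0.05
  (-255)·a + 10·b = +0.68
Eliminate b (×10 and ×20, subtract): 5050·a = -14.100 → a = ∂h/∂x = -0.002792
Back-substitute: b = ∂h/∂y = -0.003198.
h(325302, 5651280) = 232.54 + (-0.002792)·(-305) + (-0.003198)·(130) = 232.54 +0.852 -0.416 = 232.976 m.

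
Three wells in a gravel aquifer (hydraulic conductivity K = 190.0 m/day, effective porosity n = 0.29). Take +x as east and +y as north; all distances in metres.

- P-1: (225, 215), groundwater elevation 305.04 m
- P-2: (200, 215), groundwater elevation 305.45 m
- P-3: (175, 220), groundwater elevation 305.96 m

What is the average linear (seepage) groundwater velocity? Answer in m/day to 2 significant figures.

17 m/day

Differences from P-1: to P-2 (Δx, Δy, Δh) = (-25, 0, +0.41); to P-3 = (-50, 5, +0.92).
Solve a·Δx + b·Δy = Δh: det = (-25)·5 − (-50)·0 = -125.
∂h/∂x = [(+0.41)·5 − (+0.92)·0] / -125 = -0.01640
∂h/∂y = [(-25)·(+0.92) − (-50)·(+0.41)] / -125 = +0.02000
|∇h| = √(-0.01640² + 0.02000²) = 0.02586
Seepage velocity v = K·i/n = 190.0 × 0.02586 / 0.29 = 16.94 m/day.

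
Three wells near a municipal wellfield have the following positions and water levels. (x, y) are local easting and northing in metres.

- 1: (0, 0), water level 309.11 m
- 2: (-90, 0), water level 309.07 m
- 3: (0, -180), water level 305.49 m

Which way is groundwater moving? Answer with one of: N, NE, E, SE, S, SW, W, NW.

∂h/∂x = (309.07 − 309.11) / (-90 − 0) = +0.0004444
∂h/∂y = (305.49 − 309.11) / (-180 − 0) = +0.02011
Flow = −∇h = (-0.0004444 east, -0.02011 north), which points south.

S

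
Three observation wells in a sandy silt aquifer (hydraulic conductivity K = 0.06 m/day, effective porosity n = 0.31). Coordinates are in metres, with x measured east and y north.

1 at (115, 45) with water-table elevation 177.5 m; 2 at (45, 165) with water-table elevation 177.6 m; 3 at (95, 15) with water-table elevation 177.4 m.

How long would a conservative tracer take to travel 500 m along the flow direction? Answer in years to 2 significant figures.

With h = a·x + b·y + c and 1 as origin, the differences give:
  (-70)·a + 120·b = +0.1
  (-20)·a + (-30)·b = -0.1
Eliminate b (×(-30) and ×120, subtract): 4500·a = 9.00 → a = ∂h/∂x = +0.002000
Back-substitute: b = ∂h/∂y = +0.002000.
|∇h| = √(0.002000² + 0.002000²) = 0.002828
Seepage velocity v = K·i/n = 0.06 × 0.002828 / 0.31 = 0.0005474 m/day.
t = 500 / 0.0005474 = 9.134e+05 days = 2.5e+03 years.

2500 years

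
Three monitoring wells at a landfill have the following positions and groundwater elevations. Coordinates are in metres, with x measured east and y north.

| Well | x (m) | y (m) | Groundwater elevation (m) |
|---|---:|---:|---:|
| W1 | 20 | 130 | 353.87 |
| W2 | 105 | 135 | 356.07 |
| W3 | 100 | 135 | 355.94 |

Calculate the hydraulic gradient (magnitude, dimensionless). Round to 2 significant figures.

0.026

With h = a·x + b·y + c and W1 as origin, the differences give:
  85·a + 5·b = +2.20
  80·a + 5·b = +2.07
Eliminate b (×5 and ×5, subtract): 25·a = 0.650 → a = ∂h/∂x = +0.02600
Back-substitute: b = ∂h/∂y = -0.002000.
|∇h| = √(0.02600² + -0.002000²) = 0.02608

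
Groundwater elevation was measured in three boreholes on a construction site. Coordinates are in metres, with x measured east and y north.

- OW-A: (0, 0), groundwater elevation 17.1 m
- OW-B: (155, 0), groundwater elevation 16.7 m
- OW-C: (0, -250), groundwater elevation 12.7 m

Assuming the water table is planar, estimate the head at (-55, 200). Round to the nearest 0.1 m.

∂h/∂x = (16.7 − 17.1) / (155 − 0) = -0.002581
∂h/∂y = (12.7 − 17.1) / (-250 − 0) = +0.01760
h(-55, 200) = 17.1 + (-0.002581)·(-55) + (+0.01760)·(200) = 17.1 +0.142 +3.520 = 20.762 m.

20.8 m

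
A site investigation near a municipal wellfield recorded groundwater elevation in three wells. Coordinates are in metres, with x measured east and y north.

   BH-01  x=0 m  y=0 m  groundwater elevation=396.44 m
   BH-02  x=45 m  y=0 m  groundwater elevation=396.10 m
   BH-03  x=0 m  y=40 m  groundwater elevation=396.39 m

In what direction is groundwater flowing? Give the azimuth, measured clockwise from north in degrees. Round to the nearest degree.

081°

∂h/∂x = (396.10 − 396.44) / (45 − 0) = -0.007556
∂h/∂y = (396.39 − 396.44) / (40 − 0) = -0.001250
Flow direction (−∇h) has components (+0.007556 E, +0.001250 N).
Azimuth = atan2(E, N) = atan2(+0.007556, +0.001250) = 80.6° ≈ 081°.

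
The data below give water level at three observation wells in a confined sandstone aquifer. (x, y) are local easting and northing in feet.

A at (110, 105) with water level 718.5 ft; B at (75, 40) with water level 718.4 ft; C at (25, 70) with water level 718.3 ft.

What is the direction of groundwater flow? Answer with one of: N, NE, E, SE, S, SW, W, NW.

W

Taking A as reference: B−A = (-35, -65, -0.1); C−A = (-85, -35, -0.2).
Determinant of the coordinate differences = (-35)·(-35) − (-85)·(-65) = -4300.
∂h/∂x = [(-0.1)·(-35) − (-0.2)·(-65)] / -4300 = +0.002209
∂h/∂y = [(-35)·(-0.2) − (-85)·(-0.1)] / -4300 = +0.0003488
Flow = −∇h = (-0.002209 east, -0.0003488 north), which points west.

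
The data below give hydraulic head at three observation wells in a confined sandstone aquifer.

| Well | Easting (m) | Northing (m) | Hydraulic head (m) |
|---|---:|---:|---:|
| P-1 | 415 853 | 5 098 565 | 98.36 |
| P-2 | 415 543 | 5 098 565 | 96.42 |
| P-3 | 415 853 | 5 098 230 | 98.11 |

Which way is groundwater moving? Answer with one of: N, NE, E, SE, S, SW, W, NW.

∂h/∂x = (96.42 − 98.36) / (415543 − 415853) = +0.006258
∂h/∂y = (98.11 − 98.36) / (5098230 − 5098565) = +0.0007463
Flow = −∇h = (-0.006258 east, -0.0007463 north), which points west.

W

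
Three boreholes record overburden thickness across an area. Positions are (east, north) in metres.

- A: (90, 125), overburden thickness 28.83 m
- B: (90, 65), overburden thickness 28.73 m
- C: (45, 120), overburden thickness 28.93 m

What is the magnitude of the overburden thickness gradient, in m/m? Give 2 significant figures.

0.0029 m/m

With d = a·x + b·y + c and A as origin, the differences give:
  0·a + (-60)·b = -0.10
  (-45)·a + (-5)·b = +0.10
Eliminate b (×(-5) and ×(-60), subtract): -2700·a = 6.500 → a = ∂d/∂x = -0.002407
Back-substitute: b = ∂d/∂y = +0.001667.
|∇f| = √(-0.002407² + 0.001667²) = 0.002928 m/m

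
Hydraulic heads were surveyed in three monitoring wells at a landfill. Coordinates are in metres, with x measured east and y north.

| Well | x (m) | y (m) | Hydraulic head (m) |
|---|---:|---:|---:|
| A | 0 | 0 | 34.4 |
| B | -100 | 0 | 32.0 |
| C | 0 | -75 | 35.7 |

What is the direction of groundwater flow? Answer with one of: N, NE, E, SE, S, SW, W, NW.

NW

∂h/∂x = (32.0 − 34.4) / (-100 − 0) = +0.02400
∂h/∂y = (35.7 − 34.4) / (-75 − 0) = -0.01733
Flow = −∇h = (-0.02400 east, +0.01733 north), which points northwest.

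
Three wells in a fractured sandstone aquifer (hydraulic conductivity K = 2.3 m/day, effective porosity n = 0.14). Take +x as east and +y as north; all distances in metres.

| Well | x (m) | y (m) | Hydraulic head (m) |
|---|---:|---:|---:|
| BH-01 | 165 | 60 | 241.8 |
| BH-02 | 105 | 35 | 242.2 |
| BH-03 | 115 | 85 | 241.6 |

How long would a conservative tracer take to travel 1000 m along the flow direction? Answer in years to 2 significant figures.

14 years

Taking BH-01 as reference: BH-02−BH-01 = (-60, -25, +0.4); BH-03−BH-01 = (-50, 25, -0.2).
Determinant of the coordinate differences = (-60)·25 − (-50)·(-25) = -2750.
∂h/∂x = [(+0.4)·25 − (-0.2)·(-25)] / -2750 = -0.001818
∂h/∂y = [(-60)·(-0.2) − (-50)·(+0.4)] / -2750 = -0.01164
|∇h| = √(-0.001818² + -0.01164²) = 0.01178
Seepage velocity v = K·i/n = 2.3 × 0.01178 / 0.14 = 0.1935 m/day.
t = 1000 / 0.1935 = 5168 days = 14.1 years.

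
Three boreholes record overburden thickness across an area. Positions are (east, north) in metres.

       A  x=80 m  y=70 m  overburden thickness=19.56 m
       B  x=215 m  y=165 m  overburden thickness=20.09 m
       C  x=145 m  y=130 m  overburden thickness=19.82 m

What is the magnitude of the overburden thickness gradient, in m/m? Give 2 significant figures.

0.0037 m/m

Differences from A: to B (Δx, Δy, Δh) = (135, 95, +0.53); to C = (65, 60, +0.26).
Solve a·Δx + b·Δy = Δd: det = 135·60 − 65·95 = 1925.
∂d/∂x = [(+0.53)·60 − (+0.26)·95] / 1925 = +0.003688
∂d/∂y = [135·(+0.26) − 65·(+0.53)] / 1925 = +0.0003377
|∇f| = √(0.003688² + 0.0003377²) = 0.003703 m/m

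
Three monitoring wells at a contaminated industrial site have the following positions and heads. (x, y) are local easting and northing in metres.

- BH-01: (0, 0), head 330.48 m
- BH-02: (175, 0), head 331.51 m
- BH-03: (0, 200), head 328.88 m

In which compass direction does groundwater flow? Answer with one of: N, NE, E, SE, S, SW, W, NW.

NW

∂h/∂x = (331.51 − 330.48) / (175 − 0) = +0.005886
∂h/∂y = (328.88 − 330.48) / (200 − 0) = -0.008000
Flow = −∇h = (-0.005886 east, +0.008000 north), which points northwest.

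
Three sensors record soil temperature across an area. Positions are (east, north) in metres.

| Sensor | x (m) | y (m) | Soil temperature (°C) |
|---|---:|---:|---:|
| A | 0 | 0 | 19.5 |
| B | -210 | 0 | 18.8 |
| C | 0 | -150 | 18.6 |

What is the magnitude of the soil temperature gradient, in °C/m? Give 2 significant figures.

0.0069 °C/m

∂T/∂x = (18.8 − 19.5) / (-210 − 0) = +0.003333
∂T/∂y = (18.6 − 19.5) / (-150 − 0) = +0.006000
|∇f| = √(0.003333² + 0.006000²) = 0.006864 °C/m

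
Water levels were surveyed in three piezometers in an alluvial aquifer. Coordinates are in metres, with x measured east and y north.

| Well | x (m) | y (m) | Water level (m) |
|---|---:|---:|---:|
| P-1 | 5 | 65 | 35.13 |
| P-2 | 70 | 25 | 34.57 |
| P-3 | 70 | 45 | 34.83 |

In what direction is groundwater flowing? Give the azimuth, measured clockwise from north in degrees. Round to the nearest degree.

Taking P-1 as reference: P-2−P-1 = (65, -40, -0.56); P-3−P-1 = (65, -20, -0.30).
Solve a·Δx + b·Δy = Δh: det = 65·(-20) − 65·(-40) = 1300.
∂h/∂x = [(-0.56)·(-20) − (-0.30)·(-40)] / 1300 = -0.0006154
∂h/∂y = [65·(-0.30) − 65·(-0.56)] / 1300 = +0.01300
Flow direction (−∇h) has components (+0.0006154 E, -0.01300 N).
Azimuth = atan2(E, N) = atan2(+0.0006154, -0.01300) = 177.3° ≈ 177°.

177°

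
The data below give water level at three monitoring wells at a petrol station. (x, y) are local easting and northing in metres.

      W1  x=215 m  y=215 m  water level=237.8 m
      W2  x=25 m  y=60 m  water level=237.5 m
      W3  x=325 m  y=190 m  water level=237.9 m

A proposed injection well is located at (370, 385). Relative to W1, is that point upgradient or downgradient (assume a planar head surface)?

Differences from W1: to W2 (Δx, Δy, Δh) = (-190, -155, -0.3); to W3 = (110, -25, +0.1).
Solve a·Δx + b·Δy = Δh: det = (-190)·(-25) − 110·(-155) = 21800.
∂h/∂x = [(-0.3)·(-25) − (+0.1)·(-155)] / 21800 = +0.001055
∂h/∂y = [(-190)·(+0.1) − 110·(-0.3)] / 21800 = +0.0006422
Head at (370, 385) = 237.8 + (+0.001055)·(155) + (+0.0006422)·(170) = 238.07 m.
That is higher than the 237.8 m at W1, so the point is upgradient.

upgradient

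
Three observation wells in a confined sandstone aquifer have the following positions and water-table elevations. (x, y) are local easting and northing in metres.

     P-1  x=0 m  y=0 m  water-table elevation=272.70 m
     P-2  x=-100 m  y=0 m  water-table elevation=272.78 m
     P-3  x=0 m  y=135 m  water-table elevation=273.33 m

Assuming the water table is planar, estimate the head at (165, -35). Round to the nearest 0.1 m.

∂h/∂x = (272.78 − 272.70) / (-100 − 0) = -0.0008000
∂h/∂y = (273.33 − 272.70) / (135 − 0) = +0.004667
h(165, -35) = 272.70 + (-0.0008000)·(165) + (+0.004667)·(-35) = 272.70 -0.132 -0.163 = 272.405 m.

272.4 m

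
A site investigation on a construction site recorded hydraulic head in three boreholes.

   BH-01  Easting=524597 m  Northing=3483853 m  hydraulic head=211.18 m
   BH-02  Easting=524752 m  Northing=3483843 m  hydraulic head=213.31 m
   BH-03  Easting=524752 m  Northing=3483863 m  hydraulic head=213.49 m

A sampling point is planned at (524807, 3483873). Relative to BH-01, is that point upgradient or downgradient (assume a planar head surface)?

upgradient

Taking BH-01 as reference: BH-02−BH-01 = (155, -10, +2.13); BH-03−BH-01 = (155, 10, +2.31).
Determinant of the coordinate differences = 155·10 − 155·(-10) = 3100.
∂h/∂x = [(+2.13)·10 − (+2.31)·(-10)] / 3100 = +0.01432
∂h/∂y = [155·(+2.31) − 155·(+2.13)] / 3100 = +0.009000
Head at (524807, 3483873) = 211.18 + (+0.01432)·(210) + (+0.009000)·(20) = 214.37 m.
That is higher than the 211.18 m at BH-01, so the point is upgradient.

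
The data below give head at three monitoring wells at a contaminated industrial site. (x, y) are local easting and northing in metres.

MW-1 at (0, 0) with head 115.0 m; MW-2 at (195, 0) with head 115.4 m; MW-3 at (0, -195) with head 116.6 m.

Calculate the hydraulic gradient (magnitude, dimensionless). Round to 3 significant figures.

∂h/∂x = (115.4 − 115.0) / (195 − 0) = +0.002051
∂h/∂y = (116.6 − 115.0) / (-195 − 0) = -0.008205
|∇h| = √(0.002051² + -0.008205²) = 0.008457

0.00846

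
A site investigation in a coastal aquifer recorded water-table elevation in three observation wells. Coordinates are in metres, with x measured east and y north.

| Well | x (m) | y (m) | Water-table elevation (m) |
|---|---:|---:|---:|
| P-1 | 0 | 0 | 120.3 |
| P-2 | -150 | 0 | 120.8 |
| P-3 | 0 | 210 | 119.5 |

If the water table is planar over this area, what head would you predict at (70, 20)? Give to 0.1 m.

∂h/∂x = (120.8 − 120.3) / (-150 − 0) = -0.003333
∂h/∂y = (119.5 − 120.3) / (210 − 0) = -0.003810
h(70, 20) = 120.3 + (-0.003333)·(70) + (-0.003810)·(20) = 120.3 -0.233 -0.076 = 119.990 m.

120.0 m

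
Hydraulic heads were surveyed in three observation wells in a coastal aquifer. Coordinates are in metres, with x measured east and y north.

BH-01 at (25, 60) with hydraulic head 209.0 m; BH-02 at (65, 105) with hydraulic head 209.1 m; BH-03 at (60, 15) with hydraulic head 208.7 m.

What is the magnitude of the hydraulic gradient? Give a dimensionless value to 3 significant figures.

Differences from BH-01: to BH-02 (Δx, Δy, Δh) = (40, 45, +0.1); to BH-03 = (35, -45, -0.3).
Determinant of the coordinate differences = 40·(-45) − 35·45 = -3375.
∂h/∂x = [(+0.1)·(-45) − (-0.3)·45] / -3375 = -0.002667
∂h/∂y = [40·(-0.3) − 35·(+0.1)] / -3375 = +0.004593
|∇h| = √(-0.002667² + 0.004593²) = 0.005311

0.00531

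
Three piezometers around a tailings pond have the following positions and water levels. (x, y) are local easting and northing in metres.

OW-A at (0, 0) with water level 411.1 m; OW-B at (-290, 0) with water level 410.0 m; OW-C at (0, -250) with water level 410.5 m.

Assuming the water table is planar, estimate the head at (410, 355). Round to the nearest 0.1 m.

413.5 m

∂h/∂x = (410.0 − 411.1) / (-290 − 0) = +0.003793
∂h/∂y = (410.5 − 411.1) / (-250 − 0) = +0.002400
h(410, 355) = 411.1 + (+0.003793)·(410) + (+0.002400)·(355) = 411.1 +1.555 +0.852 = 413.507 m.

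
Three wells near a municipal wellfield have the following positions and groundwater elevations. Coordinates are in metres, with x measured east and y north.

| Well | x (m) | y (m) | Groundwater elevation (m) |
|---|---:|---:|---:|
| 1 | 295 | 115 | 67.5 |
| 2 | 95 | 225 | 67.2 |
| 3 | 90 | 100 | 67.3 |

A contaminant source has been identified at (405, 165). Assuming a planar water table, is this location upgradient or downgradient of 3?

Differences from 1: to 2 (Δx, Δy, Δh) = (-200, 110, -0.3); to 3 = (-205, -15, -0.2).
Solve a·Δx + b·Δy = Δh: det = (-200)·(-15) − (-205)·110 = 25550.
∂h/∂x = [(-0.3)·(-15) − (-0.2)·110] / 25550 = +0.001037
∂h/∂y = [(-200)·(-0.2) − (-205)·(-0.3)] / 25550 = -0.0008415
Head at (405, 165) = 67.5 + (+0.001037)·(110) + (-0.0008415)·(50) = 67.57 m.
That is higher than the 67.3 m at 3, so the point is upgradient.

upgradient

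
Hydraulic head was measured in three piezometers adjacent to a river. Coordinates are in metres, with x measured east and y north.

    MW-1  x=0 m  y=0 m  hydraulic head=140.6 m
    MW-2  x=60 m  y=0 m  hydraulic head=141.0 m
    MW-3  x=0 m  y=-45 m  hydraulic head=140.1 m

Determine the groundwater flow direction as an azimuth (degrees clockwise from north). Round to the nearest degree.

∂h/∂x = (141.0 − 140.6) / (60 − 0) = +0.006667
∂h/∂y = (140.1 − 140.6) / (-45 − 0) = +0.01111
Flow direction (−∇h) has components (-0.006667 E, -0.01111 N).
Azimuth = atan2(E, N) = atan2(-0.006667, -0.01111) = 211.0° ≈ 211°.

211°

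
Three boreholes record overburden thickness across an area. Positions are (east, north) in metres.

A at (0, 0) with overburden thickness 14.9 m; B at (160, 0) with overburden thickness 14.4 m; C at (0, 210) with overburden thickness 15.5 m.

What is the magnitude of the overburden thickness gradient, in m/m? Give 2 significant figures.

∂d/∂x = (14.4 − 14.9) / (160 − 0) = -0.003125
∂d/∂y = (15.5 − 14.9) / (210 − 0) = +0.002857
|∇f| = √(-0.003125² + 0.002857²) = 0.004234 m/m

0.0042 m/m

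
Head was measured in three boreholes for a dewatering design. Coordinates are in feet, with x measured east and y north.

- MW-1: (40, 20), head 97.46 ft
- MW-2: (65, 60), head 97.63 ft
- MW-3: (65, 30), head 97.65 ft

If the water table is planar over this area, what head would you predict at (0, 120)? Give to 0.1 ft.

97.1 ft

With h = a·x + b·y + c and MW-1 as origin, the differences give:
  25·a + 40·b = +0.17
  25·a + 10·b = +0.19
Eliminate b (×10 and ×40, subtract): -750·a = -5.900 → a = ∂h/∂x = +0.007867
Back-substitute: b = ∂h/∂y = -0.0006667.
h(0, 120) = 97.46 + (+0.007867)·(-40) + (-0.0006667)·(100) = 97.46 -0.315 -0.067 = 97.079 ft.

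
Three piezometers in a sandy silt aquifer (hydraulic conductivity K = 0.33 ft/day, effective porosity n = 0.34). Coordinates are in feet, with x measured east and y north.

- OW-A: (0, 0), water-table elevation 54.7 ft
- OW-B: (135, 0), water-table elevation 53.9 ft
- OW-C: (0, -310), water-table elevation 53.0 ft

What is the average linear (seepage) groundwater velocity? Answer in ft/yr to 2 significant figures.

2.9 ft/yr

∂h/∂x = (53.9 − 54.7) / (135 − 0) = -0.005926
∂h/∂y = (53.0 − 54.7) / (-310 − 0) = +0.005484
|∇h| = √(-0.005926² + 0.005484²) = 0.008074
Seepage velocity v = K·i/n = 0.33 × 0.008074 / 0.34 = 0.007837 ft/day = 2.862 ft/yr.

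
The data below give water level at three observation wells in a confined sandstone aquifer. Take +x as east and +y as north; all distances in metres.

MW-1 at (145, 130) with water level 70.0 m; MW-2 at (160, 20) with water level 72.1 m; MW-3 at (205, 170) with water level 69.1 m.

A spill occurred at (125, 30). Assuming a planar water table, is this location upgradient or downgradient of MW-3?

upgradient

Three-point gradient (reference MW-1): Δ to MW-2 = (15, -110, +2.1), Δ to MW-3 = (60, 40, -0.9).
∂h/∂x = -0.002083, ∂h/∂y = -0.01937 (det = 7200).
Head at (125, 30) = 70.0 + (-0.002083)·(-20) + (-0.01937)·(-100) = 71.98 m.
That is higher than the 69.1 m at MW-3, so the point is upgradient.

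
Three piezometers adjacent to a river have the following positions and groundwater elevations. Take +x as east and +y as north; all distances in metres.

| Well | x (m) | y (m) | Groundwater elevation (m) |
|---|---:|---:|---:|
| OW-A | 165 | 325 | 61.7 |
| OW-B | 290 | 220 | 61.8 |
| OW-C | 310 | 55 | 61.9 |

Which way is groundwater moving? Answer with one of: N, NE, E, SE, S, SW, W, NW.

NW

Three-point gradient (reference OW-A): Δ to OW-B = (125, -105, +0.1), Δ to OW-C = (145, -270, +0.2).
∂h/∂x = +0.0003239, ∂h/∂y = -0.0005668 (det = -18525).
Flow = −∇h = (-0.0003239 east, +0.0005668 north), which points northwest.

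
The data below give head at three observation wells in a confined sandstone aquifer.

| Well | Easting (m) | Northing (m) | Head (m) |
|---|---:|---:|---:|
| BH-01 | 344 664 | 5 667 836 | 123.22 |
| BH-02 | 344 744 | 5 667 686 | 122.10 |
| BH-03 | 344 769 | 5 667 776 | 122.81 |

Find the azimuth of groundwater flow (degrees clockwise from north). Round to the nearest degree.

Three-point gradient (reference BH-01): Δ to BH-02 = (80, -150, -1.12), Δ to BH-03 = (105, -60, -0.41).
∂h/∂x = +0.0005205, ∂h/∂y = +0.007744 (det = 10950).
Flow direction (−∇h) has components (-0.0005205 E, -0.007744 N).
Azimuth = atan2(E, N) = atan2(-0.0005205, -0.007744) = 183.8° ≈ 184°.

184°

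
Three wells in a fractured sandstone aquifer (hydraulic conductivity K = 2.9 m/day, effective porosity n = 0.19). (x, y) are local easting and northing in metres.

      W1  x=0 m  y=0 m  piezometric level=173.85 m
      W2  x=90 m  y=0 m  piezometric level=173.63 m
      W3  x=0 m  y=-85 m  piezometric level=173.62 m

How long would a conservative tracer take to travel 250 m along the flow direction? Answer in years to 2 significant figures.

12 years

∂h/∂x = (173.63 − 173.85) / (90 − 0) = -0.002444
∂h/∂y = (173.62 − 173.85) / (-85 − 0) = +0.002706
|∇h| = √(-0.002444² + 0.002706²) = 0.003646
Seepage velocity v = K·i/n = 2.9 × 0.003646 / 0.19 = 0.05565 m/day.
t = 250 / 0.05565 = 4492 days = 12.3 years.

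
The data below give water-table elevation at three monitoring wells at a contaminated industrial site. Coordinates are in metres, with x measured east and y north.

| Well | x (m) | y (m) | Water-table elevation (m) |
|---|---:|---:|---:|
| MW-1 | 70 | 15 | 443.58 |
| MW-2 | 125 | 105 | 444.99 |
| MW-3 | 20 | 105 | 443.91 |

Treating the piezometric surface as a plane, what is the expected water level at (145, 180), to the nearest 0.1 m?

With h = a·x + b·y + c and MW-1 as origin, the differences give:
  55·a + 90·b = +1.41
  (-50)·a + 90·b = +0.33
Eliminate b (×90 and ×90, subtract): 9450·a = 97.200 → a = ∂h/∂x = +0.01029
Back-substitute: b = ∂h/∂y = +0.009381.
h(145, 180) = 443.58 + (+0.01029)·(75) + (+0.009381)·(165) = 443.58 +0.771 +1.548 = 445.899 m.

445.9 m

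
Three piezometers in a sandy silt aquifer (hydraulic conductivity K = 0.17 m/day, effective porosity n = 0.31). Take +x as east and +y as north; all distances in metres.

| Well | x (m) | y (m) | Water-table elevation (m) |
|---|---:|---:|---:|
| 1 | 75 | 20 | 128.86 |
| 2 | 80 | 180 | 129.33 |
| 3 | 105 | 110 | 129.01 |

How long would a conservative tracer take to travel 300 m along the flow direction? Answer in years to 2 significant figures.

With h = a·x + b·y + c and 1 as origin, the differences give:
  5·a + 160·b = +0.47
  30·a + 90·b = +0.15
Eliminate b (×90 and ×160, subtract): -4350·a = 18.300 → a = ∂h/∂x = -0.004207
Back-substitute: b = ∂h/∂y = +0.003069.
|∇h| = √(-0.004207² + 0.003069²) = 0.005207
Seepage velocity v = K·i/n = 0.17 × 0.005207 / 0.31 = 0.002855 m/day.
t = 300 / 0.002855 = 1.051e+05 days = 288 years.

290 years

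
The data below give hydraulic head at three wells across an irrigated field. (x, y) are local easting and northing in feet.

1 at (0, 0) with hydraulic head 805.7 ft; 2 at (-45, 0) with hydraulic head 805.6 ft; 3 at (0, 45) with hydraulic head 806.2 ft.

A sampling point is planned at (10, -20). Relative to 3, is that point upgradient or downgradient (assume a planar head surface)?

downgradient

∂h/∂x = (805.6 − 805.7) / (-45 − 0) = +0.002222
∂h/∂y = (806.2 − 805.7) / (45 − 0) = +0.01111
Head at (10, -20) = 805.7 + (+0.002222)·(10) + (+0.01111)·(-20) = 805.50 ft.
That is lower than the 806.2 ft at 3, so the point is downgradient.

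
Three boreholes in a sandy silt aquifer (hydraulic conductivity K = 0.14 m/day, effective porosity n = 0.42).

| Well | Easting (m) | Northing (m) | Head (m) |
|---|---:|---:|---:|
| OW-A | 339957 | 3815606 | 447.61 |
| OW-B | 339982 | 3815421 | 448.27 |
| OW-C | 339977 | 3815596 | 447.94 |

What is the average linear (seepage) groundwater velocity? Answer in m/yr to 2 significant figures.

Three-point gradient (reference OW-A): Δ to OW-B = (25, -185, +0.66), Δ to OW-C = (20, -10, +0.33).
∂h/∂x = +0.01578, ∂h/∂y = -0.001435 (det = 3450).
|∇h| = √(0.01578² + -0.001435²) = 0.01585
Seepage velocity v = K·i/n = 0.14 × 0.01585 / 0.42 = 0.005283 m/day = 1.93 m/yr.

1.9 m/yr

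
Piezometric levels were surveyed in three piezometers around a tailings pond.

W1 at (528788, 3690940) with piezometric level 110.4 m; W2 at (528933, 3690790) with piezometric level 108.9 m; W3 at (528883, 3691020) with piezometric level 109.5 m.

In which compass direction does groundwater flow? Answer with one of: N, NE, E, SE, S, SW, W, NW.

With h = a·x + b·y + c and W1 as origin, the differences give:
  145·a + (-150)·b = -1.5
  95·a + 80·b = -0.9
Eliminate b (×80 and ×(-150), subtract): 25850·a = -255.00 → a = ∂h/∂x = -0.009865
Back-substitute: b = ∂h/∂y = +0.0004642.
Flow = −∇h = (+0.009865 east, -0.0004642 north), which points east.

E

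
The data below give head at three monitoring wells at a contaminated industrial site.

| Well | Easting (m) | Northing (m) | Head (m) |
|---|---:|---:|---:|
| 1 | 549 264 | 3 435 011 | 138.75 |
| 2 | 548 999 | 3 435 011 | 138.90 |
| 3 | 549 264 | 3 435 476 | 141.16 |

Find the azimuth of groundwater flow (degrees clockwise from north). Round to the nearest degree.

174°

∂h/∂x = (138.90 − 138.75) / (548999 − 549264) = -0.0005660
∂h/∂y = (141.16 − 138.75) / (3435476 − 3435011) = +0.005183
Flow direction (−∇h) has components (+0.0005660 E, -0.005183 N).
Azimuth = atan2(E, N) = atan2(+0.0005660, -0.005183) = 173.8° ≈ 174°.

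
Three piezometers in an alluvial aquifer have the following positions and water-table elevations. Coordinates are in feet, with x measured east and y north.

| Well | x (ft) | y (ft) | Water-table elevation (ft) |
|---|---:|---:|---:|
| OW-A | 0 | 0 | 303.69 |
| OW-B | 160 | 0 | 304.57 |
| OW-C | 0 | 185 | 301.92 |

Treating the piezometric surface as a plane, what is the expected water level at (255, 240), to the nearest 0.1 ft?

∂h/∂x = (304.57 − 303.69) / (160 − 0) = +0.005500
∂h/∂y = (301.92 − 303.69) / (185 − 0) = -0.009568
h(255, 240) = 303.69 + (+0.005500)·(255) + (-0.009568)·(240) = 303.69 +1.402 -2.296 = 302.796 ft.

302.8 ft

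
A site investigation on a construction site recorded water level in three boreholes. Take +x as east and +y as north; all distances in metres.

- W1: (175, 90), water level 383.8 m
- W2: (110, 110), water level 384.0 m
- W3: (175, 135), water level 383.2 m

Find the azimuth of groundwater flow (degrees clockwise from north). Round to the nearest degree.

028°

With h = a·x + b·y + c and W1 as origin, the differences give:
  (-65)·a + 20·b = +0.2
  0·a + 45·b = -0.6
Eliminate b (×45 and ×20, subtract): -2925·a = 21.00 → a = ∂h/∂x = -0.007179
Back-substitute: b = ∂h/∂y = -0.01333.
Flow direction (−∇h) has components (+0.007179 E, +0.01333 N).
Azimuth = atan2(E, N) = atan2(+0.007179, +0.01333) = 28.3° ≈ 028°.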